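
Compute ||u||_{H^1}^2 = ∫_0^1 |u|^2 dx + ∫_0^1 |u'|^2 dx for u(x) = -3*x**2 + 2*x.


||u||_{H^1}^2 = 62/15

The H^1 norm (squared) on an interval (0, L) is
  ||u||_{H^1}^2 = ∫_0^L u(x)^2 dx + ∫_0^L u'(x)^2 dx.
Compute u'(x) = 2 - 6*x.
Then u(x)^2 = 9*x**4 - 12*x**3 + 4*x**2 and u'(x)^2 = 36*x**2 - 24*x + 4.
Integrate each monomial from 0 to 1 using ∫_0^1 c·x^n dx = c·1^(n+1)/(n+1):
  ∫_0^1 u(x)^2 dx = ∫_0^1 (9*x^4 - 12*x^3 + 4*x^2) dx. Term by term:
    ∫_0^1 9*x^4 dx = 9/5;  ∫_0^1 -12*x^3 dx = -3;  ∫_0^1 4*x^2 dx = 4/3.
  Sum: 9/5 − 3 + 4/3 = 2/15.
  ∫_0^1 u'(x)^2 dx = ∫_0^1 (36*x^2 - 24*x + 4) dx. Term by term:
    ∫_0^1 36*x^2 dx = 12;  ∫_0^1 -24*x dx = -12;  ∫_0^1 4 dx = 4.
  Sum: 12 − 12 + 4 = 4.
Adding: ||u||_{H^1}^2 = 2/15 + 4 = 62/15.


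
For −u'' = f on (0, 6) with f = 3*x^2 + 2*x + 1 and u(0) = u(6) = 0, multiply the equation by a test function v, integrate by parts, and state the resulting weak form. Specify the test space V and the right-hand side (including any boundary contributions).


V = H^1_0(0, 6) (so v(0) = v(6) = 0); weak form: ∫_0^6 u'v' dx = ∫_0^6 (3*x^2 + 2*x + 1) v dx for all v ∈ V.

Multiply both sides by a test function v and integrate from 0 to 6:
  ∫_0^6 −u''(x) v(x) dx = ∫_0^6 f(x) v(x) dx.
Integrate the LHS by parts once:
  ∫_0^6 −u'' v dx = −[u'(x) v(x)]_0^6 + ∫_0^6 u'(x) v'(x) dx.
Thus ∫_0^6 u'(x) v'(x) dx = ∫_0^6 f(x) v(x) dx + [u'(x) v(x)]_0^6.
Choose V so that boundary terms are either known or forced to vanish.
u is Dirichlet: u(0) = u(6) = 0. Let V = H^1_0(0, 6); then v(0) = v(6) = 0, and [u' v]_0^6 = 0.
Weak formulation: find u (satisfying any essential BC) such that ∫_0^6 u'(x) v'(x) dx = ∫_0^6 f v dx for all v ∈ V.
Substituting f(x) = 3*x^2 + 2*x + 1, the right-hand side is ∫_0^6 (3*x^2 + 2*x + 1) v dx.


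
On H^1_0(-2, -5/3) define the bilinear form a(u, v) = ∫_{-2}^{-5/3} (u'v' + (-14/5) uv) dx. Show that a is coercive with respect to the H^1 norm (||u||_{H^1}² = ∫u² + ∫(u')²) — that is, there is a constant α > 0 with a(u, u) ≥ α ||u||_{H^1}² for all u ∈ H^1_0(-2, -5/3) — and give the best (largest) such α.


α = (-14 + 45*π^2)/(5*(1 + 9*π^2))

Coercivity of a(·,·) on H^1_0(-2, -5/3) means a(u, u) ≥ α ||u||_{H^1}² for every u ∈ H^1_0.
The interval has length L = 1/3, and Poincaré/coercivity depend only on L. Here a(u, u) = ∫(u')² + (-14/5)·∫u².
Here c = -14/5 < 0 with |c| < (π/L)² = 9*π^2, so coercivity still holds. The condition a(u,u) ≥ α||u||_{H^1}² reads (1−α)∫(u')² ≥ (α−c)∫u². Any admissible α is ≤ 1 (rapidly oscillating u have ∫u²/∫(u')² → 0), and α = 1 would force 0 ≥ (1−c)∫u², impossible since c < 1; so 1−α > 0. By the sharp Poincaré inequality on H^1_0 of an interval of length L, ∫(u')² ≥ (π/L)²∫u² with equality for the first sine mode sin(π(x−x₀)/L) (x₀ the left endpoint), so the inequality holds for all u iff (1−α)(π/L)² ≥ α − c, i.e. α ≤ ((π/L)² + c)/((π/L)² + 1) = (1 + c(L/π)²)/(1 + (L/π)²). (Direct route, valid since c ≤ 0: Poincaré gives c∫u² ≥ c(L/π)²∫(u')², so a(u,u) ≥ (1 + c(L/π)²)∫(u')², while ||u||_{H^1}² ≤ (1 + (L/π)²)∫(u')²; dividing yields the same α.) With (π/L)² = 9*π^2 and c = -14/5, the largest admissible constant is α = ((π/L)² + c)/((π/L)² + 1).
Simplifying, α = (-14 + 45*π^2)/(5*(1 + 9*π^2)).


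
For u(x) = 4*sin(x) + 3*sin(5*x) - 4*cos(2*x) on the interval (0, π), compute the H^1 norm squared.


||u||_{H^1(0,π)}^2 = 1040/21 + 173*π

u'(x) = 8*sin(2*x) + 4*cos(x) + 15*cos(5*x).
Expand u² and (u')² and integrate term by term on (0, π), using: for integers n ≥ 1, ∫_0^π sin²(nx) dx = ∫_0^π cos²(nx) dx = π/2; for n ≠ n', ∫_0^π sin(nx)sin(n'x) dx = ∫_0^π cos(nx)cos(n'x) dx = 0; and by product-to-sum, ∫_0^π sin(nx)cos(n'x) dx = ½∫_0^π [sin((n+n')x) + sin((n−n')x)] dx, which is 0 when n+n' is even and 2n/(n²−n'²) when n+n' is odd (it need not vanish on (0, π)).
  u² squared terms: (-4)²·∫cos(2x)² dx = 16·π/2 = 8*π;  (3)²·∫sin(5x)² dx = 9·π/2 = 9*π/2;  (4)²·∫sin(x)² dx = 16·π/2 = 8*π.
  u² cross terms: 2·(-4)·(3)·∫cos(2x)·sin(5x) dx = -24·(10/21) = -80/7;  2·(-4)·(4)·∫cos(2x)·sin(x) dx = -32·(-2/3) = 64/3;  2·(3)·(4)·∫sin(5x)·sin(x) dx = 24·(0) = 0.
  So ∫_0^π u² dx = 8*π + 9*π/2 + 8*π − 80/7 + 64/3 + 0 = 208/21 + 41*π/2.
  (u')² squared terms: (4)²·∫cos(x)² dx = 16·π/2 = 8*π;  (8)²·∫sin(2x)² dx = 64·π/2 = 32*π;  (15)²·∫cos(5x)² dx = 225·π/2 = 225*π/2.
  (u')² cross terms: 2·(4)·(8)·∫cos(x)·sin(2x) dx = 64·(4/3) = 256/3;  2·(4)·(15)·∫cos(x)·cos(5x) dx = 120·(0) = 0;  2·(8)·(15)·∫sin(2x)·cos(5x) dx = 240·(-4/21) = -320/7.
  So ∫_0^π (u')² dx = 8*π + 32*π + 225*π/2 + 256/3 + 0 − 320/7 = 832/21 + 305*π/2.
||u||_{H^1}^2 = (208/21 + 41*π/2) + (832/21 + 305*π/2) = 1040/21 + 173*π.


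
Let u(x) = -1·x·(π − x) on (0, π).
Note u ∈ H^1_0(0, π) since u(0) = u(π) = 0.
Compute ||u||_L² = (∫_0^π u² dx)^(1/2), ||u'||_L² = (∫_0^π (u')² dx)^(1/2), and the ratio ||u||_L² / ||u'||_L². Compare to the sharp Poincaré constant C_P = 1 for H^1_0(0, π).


||u||_L² / ||u'||_L² = sqrt(10)*π/10 < C_P = 1.

u(x) = -1·x·(π − x), so u'(x) = 2*x - π.
u(x) = -1·x·(π − x) vanishes at x = 0 and x = π, so u ∈ H^1_0(0, π). Differentiate via the product rule and integrate the resulting polynomials term by term.
  ∫_0^π u² dx = ∫_0^π (x^4 - 2*π*x^3 + π^2*x^2) dx. Term by term:
    ∫_0^π x^4 dx = π^5/5;  ∫_0^π -2*π*x^3 dx = -π^5/2;  ∫_0^π π^2*x^2 dx = π^5/3.
  Sum: π^5/5 − π^5/2 + π^5/3 = π^5/30.
  ∫_0^π (u')² dx = ∫_0^π (4*x^2 - 4*π*x + π^2) dx. Term by term:
    ∫_0^π 4*x^2 dx = 4*π^3/3;  ∫_0^π -4*π*x dx = -2*π^3;  ∫_0^π π^2 dx = π^3.
  Sum: 4*π^3/3 − 2*π^3 + π^3 = π^3/3.
∫_0^π u² dx = π^5/30, so ||u||_L² = sqrt(30)*π^(5/2)/30.
∫_0^π (u')² dx = π^3/3, so ||u'||_L² = sqrt(3)*π^(3/2)/3.
Ratio ||u||_L² / ||u'||_L² = sqrt(10)*π/10.
Sharp Poincaré constant on H^1_0(0, π) is C_P = L/π = 1, achieved by sin(x).
A polynomial bump cannot attain the sharp Poincaré constant (only the first sine eigenfunction does), so the ratio is strictly less than C_P, consistent with ||u||_L² ≤ C_P ||u'||_L².


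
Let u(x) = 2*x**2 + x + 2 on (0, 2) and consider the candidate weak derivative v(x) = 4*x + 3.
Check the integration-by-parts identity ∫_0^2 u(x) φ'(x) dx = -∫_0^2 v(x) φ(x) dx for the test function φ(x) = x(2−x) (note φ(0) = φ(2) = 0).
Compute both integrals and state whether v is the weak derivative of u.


LHS = -20/3, RHS = -28/3. No, v is not the weak derivative of u.

u(x) = 2*x**2 + x + 2, classical derivative u'(x) = 4*x + 1.
φ(x) = x(2−x), so φ'(x) = 2 - 2*x.
Note φ(0) = φ(2) = 0, so the boundary term u·φ vanishes.
LHS = ∫_0^2 u(x) φ'(x) dx = ∫_0^2 (-4*x^3 + 2*x^2 - 2*x + 4) dx. Term by term:
  ∫_0^2 -4*x^3 dx = -16;  ∫_0^2 2*x^2 dx = 16/3;  ∫_0^2 -2*x dx = -4;
  ∫_0^2 4 dx = 8.
Sum: -16 + 16/3 − 4 + 8 = -20/3.
So LHS = -20/3.
∫_0^2 v(x) φ(x) dx = ∫_0^2 (-4*x^3 + 5*x^2 + 6*x) dx. Term by term:
  ∫_0^2 -4*x^3 dx = -16;  ∫_0^2 5*x^2 dx = 40/3;  ∫_0^2 6*x dx = 12.
Sum: -16 + 40/3 + 12 = 28/3.
So RHS = -∫_0^2 v(x) φ(x) dx = -28/3.
LHS − RHS = 8/3 ≠ 0, so the identity fails.
(For a valid weak derivative the identity must hold for EVERY test function, in particular this one. The failure shows v is NOT the weak derivative of u.)
Correct weak derivative would be u'(x) = 4*x + 1.


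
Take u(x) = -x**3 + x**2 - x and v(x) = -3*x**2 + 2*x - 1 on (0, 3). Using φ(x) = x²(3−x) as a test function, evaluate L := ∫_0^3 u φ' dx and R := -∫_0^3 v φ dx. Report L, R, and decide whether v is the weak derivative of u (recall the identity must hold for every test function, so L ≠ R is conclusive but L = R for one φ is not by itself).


LHS = 1107/20, RHS = 1107/20. Yes, v = u' weakly.

u(x) = -x**3 + x**2 - x, classical derivative u'(x) = -3*x**2 + 2*x - 1.
φ(x) = x²(3−x), so φ'(x) = 3*x*(2 - x).
Note φ(0) = φ(3) = 0, so the boundary term u·φ vanishes.
LHS = ∫_0^3 u(x) φ'(x) dx = ∫_0^3 (3*x^5 - 9*x^4 + 9*x^3 - 6*x^2) dx. Term by term:
  ∫_0^3 3*x^5 dx = 729/2;  ∫_0^3 -9*x^4 dx = -2187/5;  ∫_0^3 9*x^3 dx = 729/4;
  ∫_0^3 -6*x^2 dx = -54.
Sum: 729/2 − 2187/5 + 729/4 − 54 = 1107/20.
So LHS = 1107/20.
∫_0^3 v(x) φ(x) dx = ∫_0^3 (3*x^5 - 11*x^4 + 7*x^3 - 3*x^2) dx. Term by term:
  ∫_0^3 3*x^5 dx = 729/2;  ∫_0^3 -11*x^4 dx = -2673/5;  ∫_0^3 7*x^3 dx = 567/4;
  ∫_0^3 -3*x^2 dx = -27.
Sum: 729/2 − 2673/5 + 567/4 − 27 = -1107/20.
So RHS = -∫_0^3 v(x) φ(x) dx = 1107/20.
LHS = RHS, so the identity holds for this test φ.
Moreover u is smooth here and v(x) = u'(x) = -3*x**2 + 2*x - 1 pointwise, so the identity holds for every test function. Hence v is the weak derivative of u.


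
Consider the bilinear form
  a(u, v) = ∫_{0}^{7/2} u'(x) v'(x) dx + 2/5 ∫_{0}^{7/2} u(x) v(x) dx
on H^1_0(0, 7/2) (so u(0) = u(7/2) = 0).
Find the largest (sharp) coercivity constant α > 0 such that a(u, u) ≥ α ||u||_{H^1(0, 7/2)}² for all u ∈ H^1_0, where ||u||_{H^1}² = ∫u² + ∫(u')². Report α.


α = 2*(49 + 10*π^2)/(5*(4*π^2 + 49))

Coercivity of a(·,·) on H^1_0(0, 7/2) means a(u, u) ≥ α ||u||_{H^1}² for every u ∈ H^1_0.
The interval has length L = 7/2, and Poincaré/coercivity depend only on L. Here a(u, u) = ∫(u')² + (2/5)·∫u².
Here 0 < c = 2/5 < 1. The condition a(u,u) ≥ α||u||_{H^1}² reads (1−α)∫(u')² ≥ (α−c)∫u². Any admissible α is ≤ 1 (rapidly oscillating u have ∫u²/∫(u')² → 0), and α = 1 would force 0 ≥ (1−c)∫u², impossible since c < 1; so 1−α > 0. By the sharp Poincaré inequality on H^1_0 of an interval of length L, ∫(u')² ≥ (π/L)²∫u² with equality for the first sine mode sin(π(x−x₀)/L) (x₀ the left endpoint), so the inequality holds for all u iff (1−α)(π/L)² ≥ α − c, i.e. α ≤ ((π/L)² + c)/((π/L)² + 1) = (1 + c(L/π)²)/(1 + (L/π)²). With (π/L)² = 4*π^2/49 and c = 2/5, the largest admissible constant is α = ((π/L)² + c)/((π/L)² + 1).
Simplifying, α = 2*(49 + 10*π^2)/(5*(4*π^2 + 49)).


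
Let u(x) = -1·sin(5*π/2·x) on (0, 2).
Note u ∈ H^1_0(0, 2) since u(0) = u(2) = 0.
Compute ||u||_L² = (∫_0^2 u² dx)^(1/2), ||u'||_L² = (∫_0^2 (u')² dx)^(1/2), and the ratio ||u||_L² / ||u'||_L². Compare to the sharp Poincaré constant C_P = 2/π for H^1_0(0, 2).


||u||_L² / ||u'||_L² = 2/(5*π) < C_P = 2/π.

u(x) = -1·sin(5*π/2·x), so u'(x) = -5*π*cos(5*π*x/2)/2.
Writing u(x) = A·sin(kπx/L) with A = -1 and k = 5, use ∫_0^L sin²(kπx/L) dx = L/2 and ∫_0^L cos²(kπx/L) dx = L/2.
u² = 1·sin²(5*π/2·x) and (u')² = 25*π^2/4·cos²(5*π/2·x), and each of sin², cos² integrates to L/2 = 1 over (0, 2).
∫_0^2 u² dx = 1, so ||u||_L² = 1.
∫_0^2 (u')² dx = 25*π^2/4, so ||u'||_L² = 5*π/2.
Ratio ||u||_L² / ||u'||_L² = 2/(5*π).
Sharp Poincaré constant on H^1_0(0, 2) is C_P = L/π = 2/π, achieved by sin(π/2·x).
This is the k = 5 harmonic; the ratio L/(kπ) is strictly less than C_P = L/π, consistent with the sharp inequality ||u||_L² ≤ C_P ||u'||_L².


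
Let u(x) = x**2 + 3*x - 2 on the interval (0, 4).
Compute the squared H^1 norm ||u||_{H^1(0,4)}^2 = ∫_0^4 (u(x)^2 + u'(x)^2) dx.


||u||_{H^1}^2 = 4164/5

The H^1 norm (squared) on an interval (0, L) is
  ||u||_{H^1}^2 = ∫_0^L u(x)^2 dx + ∫_0^L u'(x)^2 dx.
Compute u'(x) = 2*x + 3.
Then u(x)^2 = x**4 + 6*x**3 + 5*x**2 - 12*x + 4 and u'(x)^2 = 4*x**2 + 12*x + 9.
Integrate each monomial from 0 to 4 using ∫_0^4 c·x^n dx = c·4^(n+1)/(n+1):
  ∫_0^4 u(x)^2 dx = ∫_0^4 (x^4 + 6*x^3 + 5*x^2 - 12*x + 4) dx. Term by term:
    ∫_0^4 x^4 dx = 1024/5;  ∫_0^4 6*x^3 dx = 384;  ∫_0^4 5*x^2 dx = 320/3;
    ∫_0^4 -12*x dx = -96;  ∫_0^4 4 dx = 16.
  Sum: 1024/5 + 384 + 320/3 − 96 + 16 = 9232/15.
  ∫_0^4 u'(x)^2 dx = ∫_0^4 (4*x^2 + 12*x + 9) dx. Term by term:
    ∫_0^4 4*x^2 dx = 256/3;  ∫_0^4 12*x dx = 96;  ∫_0^4 9 dx = 36.
  Sum: 256/3 + 96 + 36 = 652/3.
Adding: ||u||_{H^1}^2 = 9232/15 + 652/3 = 4164/5.


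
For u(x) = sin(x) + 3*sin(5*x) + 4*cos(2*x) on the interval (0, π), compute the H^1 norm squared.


||u||_{H^1(0,π)}^2 = 640/21 + 158*π

u'(x) = -8*sin(2*x) + cos(x) + 15*cos(5*x).
Expand u² and (u')² and integrate term by term on (0, π), using: for integers n ≥ 1, ∫_0^π sin²(nx) dx = ∫_0^π cos²(nx) dx = π/2; for n ≠ n', ∫_0^π sin(nx)sin(n'x) dx = ∫_0^π cos(nx)cos(n'x) dx = 0; and by product-to-sum, ∫_0^π sin(nx)cos(n'x) dx = ½∫_0^π [sin((n+n')x) + sin((n−n')x)] dx, which is 0 when n+n' is even and 2n/(n²−n'²) when n+n' is odd (it need not vanish on (0, π)).
  u² squared terms: (3)²·∫sin(5x)² dx = 9·π/2 = 9*π/2;  (4)²·∫cos(2x)² dx = 16·π/2 = 8*π;  (1)²·∫sin(x)² dx = 1·π/2 = π/2.
  u² cross terms: 2·(3)·(4)·∫sin(5x)·cos(2x) dx = 24·(10/21) = 80/7;  2·(3)·(1)·∫sin(5x)·sin(x) dx = 6·(0) = 0;  2·(4)·(1)·∫cos(2x)·sin(x) dx = 8·(-2/3) = -16/3.
  So ∫_0^π u² dx = 9*π/2 + 8*π + π/2 + 80/7 + 0 − 16/3 = 128/21 + 13*π.
  (u')² squared terms: (-8)²·∫sin(2x)² dx = 64·π/2 = 32*π;  (15)²·∫cos(5x)² dx = 225·π/2 = 225*π/2;  (1)²·∫cos(x)² dx = 1·π/2 = π/2.
  (u')² cross terms: 2·(-8)·(15)·∫sin(2x)·cos(5x) dx = -240·(-4/21) = 320/7;  2·(-8)·(1)·∫sin(2x)·cos(x) dx = -16·(4/3) = -64/3;  2·(15)·(1)·∫cos(5x)·cos(x) dx = 30·(0) = 0.
  So ∫_0^π (u')² dx = 32*π + 225*π/2 + π/2 + 320/7 − 64/3 + 0 = 512/21 + 145*π.
||u||_{H^1}^2 = (128/21 + 13*π) + (512/21 + 145*π) = 640/21 + 158*π.


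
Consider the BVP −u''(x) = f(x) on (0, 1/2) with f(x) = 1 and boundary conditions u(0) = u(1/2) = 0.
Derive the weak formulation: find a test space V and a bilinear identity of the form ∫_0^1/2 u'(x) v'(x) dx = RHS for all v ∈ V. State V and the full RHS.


V = H^1_0(0, 1/2) (so v(0) = v(1/2) = 0); weak form: ∫_0^1/2 u'v' dx = ∫_0^1/2 (1) v dx for all v ∈ V.

Multiply both sides by a test function v and integrate from 0 to 1/2:
  ∫_0^1/2 −u''(x) v(x) dx = ∫_0^1/2 f(x) v(x) dx.
Integrate the LHS by parts once:
  ∫_0^1/2 −u'' v dx = −[u'(x) v(x)]_0^1/2 + ∫_0^1/2 u'(x) v'(x) dx.
Thus ∫_0^1/2 u'(x) v'(x) dx = ∫_0^1/2 f(x) v(x) dx + [u'(x) v(x)]_0^1/2.
Choose V so that boundary terms are either known or forced to vanish.
u is Dirichlet: u(0) = u(1/2) = 0. Let V = H^1_0(0, 1/2); then v(0) = v(1/2) = 0, and [u' v]_0^1/2 = 0.
Weak formulation: find u (satisfying any essential BC) such that ∫_0^1/2 u'(x) v'(x) dx = ∫_0^1/2 f v dx for all v ∈ V.
Substituting f(x) = 1, the right-hand side is ∫_0^1/2 (1) v dx.


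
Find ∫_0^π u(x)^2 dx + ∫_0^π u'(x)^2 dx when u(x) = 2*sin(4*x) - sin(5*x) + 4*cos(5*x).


||u||_{H^1(0,π)}^2 = -3328/9 + 255*π

u'(x) = -20*sin(5*x) + 8*cos(4*x) - 5*cos(5*x).
Expand u² and (u')² and integrate term by term on (0, π), using: for integers n ≥ 1, ∫_0^π sin²(nx) dx = ∫_0^π cos²(nx) dx = π/2; for n ≠ n', ∫_0^π sin(nx)sin(n'x) dx = ∫_0^π cos(nx)cos(n'x) dx = 0; and by product-to-sum, ∫_0^π sin(nx)cos(n'x) dx = ½∫_0^π [sin((n+n')x) + sin((n−n')x)] dx, which is 0 when n+n' is even and 2n/(n²−n'²) when n+n' is odd (it need not vanish on (0, π)).
  u² squared terms: (-1)²·∫sin(5x)² dx = 1·π/2 = π/2;  (2)²·∫sin(4x)² dx = 4·π/2 = 2*π;  (4)²·∫cos(5x)² dx = 16·π/2 = 8*π.
  u² cross terms: 2·(-1)·(2)·∫sin(5x)·sin(4x) dx = -4·(0) = 0;  2·(-1)·(4)·∫sin(5x)·cos(5x) dx = -8·(0) = 0;  2·(2)·(4)·∫sin(4x)·cos(5x) dx = 16·(-8/9) = -128/9.
  So ∫_0^π u² dx = π/2 + 2*π + 8*π + 0 + 0 − 128/9 = -128/9 + 21*π/2.
  (u')² squared terms: (-20)²·∫sin(5x)² dx = 400·π/2 = 200*π;  (-5)²·∫cos(5x)² dx = 25·π/2 = 25*π/2;  (8)²·∫cos(4x)² dx = 64·π/2 = 32*π.
  (u')² cross terms: 2·(-20)·(-5)·∫sin(5x)·cos(5x) dx = 200·(0) = 0;  2·(-20)·(8)·∫sin(5x)·cos(4x) dx = -320·(10/9) = -3200/9;  2·(-5)·(8)·∫cos(5x)·cos(4x) dx = -80·(0) = 0.
  So ∫_0^π (u')² dx = 200*π + 25*π/2 + 32*π + 0 − 3200/9 + 0 = -3200/9 + 489*π/2.
||u||_{H^1}^2 = (-128/9 + 21*π/2) + (-3200/9 + 489*π/2) = -3328/9 + 255*π.


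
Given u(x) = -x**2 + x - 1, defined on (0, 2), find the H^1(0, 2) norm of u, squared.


||u||_{H^1}^2 = 136/15

The H^1 norm (squared) on an interval (0, L) is
  ||u||_{H^1}^2 = ∫_0^L u(x)^2 dx + ∫_0^L u'(x)^2 dx.
Compute u'(x) = 1 - 2*x.
Then u(x)^2 = x**4 - 2*x**3 + 3*x**2 - 2*x + 1 and u'(x)^2 = 4*x**2 - 4*x + 1.
Integrate each monomial from 0 to 2 using ∫_0^2 c·x^n dx = c·2^(n+1)/(n+1):
  ∫_0^2 u(x)^2 dx = ∫_0^2 (x^4 - 2*x^3 + 3*x^2 - 2*x + 1) dx. Term by term:
    ∫_0^2 x^4 dx = 32/5;  ∫_0^2 -2*x^3 dx = -8;  ∫_0^2 3*x^2 dx = 8;
    ∫_0^2 -2*x dx = -4;  ∫_0^2 1 dx = 2.
  Sum: 32/5 − 8 + 8 − 4 + 2 = 22/5.
  ∫_0^2 u'(x)^2 dx = ∫_0^2 (4*x^2 - 4*x + 1) dx. Term by term:
    ∫_0^2 4*x^2 dx = 32/3;  ∫_0^2 -4*x dx = -8;  ∫_0^2 1 dx = 2.
  Sum: 32/3 − 8 + 2 = 14/3.
Adding: ||u||_{H^1}^2 = 22/5 + 14/3 = 136/15.


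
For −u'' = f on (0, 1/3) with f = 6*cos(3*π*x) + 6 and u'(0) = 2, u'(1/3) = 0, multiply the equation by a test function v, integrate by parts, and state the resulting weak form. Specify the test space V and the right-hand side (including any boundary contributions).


V = H^1(0, 1/3) (v unrestricted at boundary; u is determined up to an additive constant); weak form: ∫_0^1/3 u'v' dx = ∫_0^1/3 (6*cos(3*π*x) + 6) v dx − 2·v(0) for all v ∈ V.

Multiply both sides by a test function v and integrate from 0 to 1/3:
  ∫_0^1/3 −u''(x) v(x) dx = ∫_0^1/3 f(x) v(x) dx.
Integrate the LHS by parts once:
  ∫_0^1/3 −u'' v dx = −[u'(x) v(x)]_0^1/3 + ∫_0^1/3 u'(x) v'(x) dx.
Thus ∫_0^1/3 u'(x) v'(x) dx = ∫_0^1/3 f(x) v(x) dx + [u'(x) v(x)]_0^1/3.
Choose V so that boundary terms are either known or forced to vanish.
u has inhomogeneous Neumann u'(0) = 2, u'(1/3) = 0. [u' v]_0^1/3 = (0)·v(1/3) − (2)·v(0) = − 2·v(0). Take V = H^1(0, 1/3); boundary term becomes part of RHS.
Weak formulation: find u (satisfying any essential BC) such that ∫_0^1/3 u'(x) v'(x) dx = ∫_0^1/3 f v dx − 2·v(0) for all v ∈ V (Neumann data are natural BCs: they enter the RHS as boundary terms).
Substituting f(x) = 6*cos(3*π*x) + 6, the right-hand side is ∫_0^1/3 (6*cos(3*π*x) + 6) v dx − 2·v(0).
Compatibility check (pure Neumann): taking v ≡ 1 ∈ V gives 0 = ∫_0^1/3 f dx + (0) − (2), i.e. ∫_0^1/3 f dx must equal u'(0) − u'(1/3) = 2. Indeed ∫_0^1/3 (6*cos(3*π*x) + 6) dx = 2, so the data are compatible. The solution is then unique only up to an additive constant (fix it e.g. by requiring ∫_0^1/3 u dx = 0).


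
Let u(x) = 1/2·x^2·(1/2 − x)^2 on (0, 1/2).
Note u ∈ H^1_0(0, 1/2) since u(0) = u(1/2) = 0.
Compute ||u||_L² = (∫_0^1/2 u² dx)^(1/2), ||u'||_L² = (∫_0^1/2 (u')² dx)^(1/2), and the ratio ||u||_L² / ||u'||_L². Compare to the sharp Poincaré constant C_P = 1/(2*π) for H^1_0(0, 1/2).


||u||_L² / ||u'||_L² = sqrt(3)/12 < C_P = 1/(2*π).

u(x) = 1/2·x^2·(1/2 − x)^2, so u'(x) = x*(2*x - 1)*(4*x - 1)/4.
u(x) = 1/2·x^2·(1/2 − x)^2 vanishes at x = 0 and x = 1/2, so u ∈ H^1_0(0, 1/2). Differentiate via the product rule and integrate the resulting polynomials term by term.
  ∫_0^1/2 u² dx = ∫_0^1/2 (x^8/4 - x^7/2 + 3*x^6/8 - x^5/8 + x^4/64) dx. Term by term:
    ∫_0^1/2 x^8/4 dx = 1/18432;  ∫_0^1/2 -x^7/2 dx = -1/4096;  ∫_0^1/2 3*x^6/8 dx = 3/7168;
    ∫_0^1/2 -x^5/8 dx = -1/3072;  ∫_0^1/2 x^4/64 dx = 1/10240.
  Sum: 1/18432 − 1/4096 + 3/7168 − 1/3072 + 1/10240 = 1/1290240.
  ∫_0^1/2 (u')² dx = ∫_0^1/2 (4*x^6 - 6*x^5 + 13*x^4/4 - 3*x^3/4 + x^2/16) dx. Term by term:
    ∫_0^1/2 4*x^6 dx = 1/224;  ∫_0^1/2 -6*x^5 dx = -1/64;  ∫_0^1/2 13*x^4/4 dx = 13/640;
    ∫_0^1/2 -3*x^3/4 dx = -3/256;  ∫_0^1/2 x^2/16 dx = 1/384.
  Sum: 1/224 − 1/64 + 13/640 − 3/256 + 1/384 = 1/26880.
∫_0^1/2 u² dx = 1/1290240, so ||u||_L² = sqrt(35)/6720.
∫_0^1/2 (u')² dx = 1/26880, so ||u'||_L² = sqrt(105)/1680.
Ratio ||u||_L² / ||u'||_L² = sqrt(3)/12.
Sharp Poincaré constant on H^1_0(0, 1/2) is C_P = L/π = 1/(2*π), achieved by sin(2*π·x).
A polynomial bump cannot attain the sharp Poincaré constant (only the first sine eigenfunction does), so the ratio is strictly less than C_P, consistent with ||u||_L² ≤ C_P ||u'||_L².


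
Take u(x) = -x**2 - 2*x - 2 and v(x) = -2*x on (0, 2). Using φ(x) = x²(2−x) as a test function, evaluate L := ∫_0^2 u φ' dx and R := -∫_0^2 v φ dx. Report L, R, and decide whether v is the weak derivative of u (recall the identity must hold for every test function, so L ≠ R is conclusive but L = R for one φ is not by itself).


LHS = 88/15, RHS = 16/5. No, v is not the weak derivative of u.

u(x) = -x**2 - 2*x - 2, classical derivative u'(x) = -2*x - 2.
φ(x) = x²(2−x), so φ'(x) = x*(4 - 3*x).
Note φ(0) = φ(2) = 0, so the boundary term u·φ vanishes.
LHS = ∫_0^2 u(x) φ'(x) dx = ∫_0^2 (3*x^4 + 2*x^3 - 2*x^2 - 8*x) dx. Term by term:
  ∫_0^2 3*x^4 dx = 96/5;  ∫_0^2 2*x^3 dx = 8;  ∫_0^2 -2*x^2 dx = -16/3;
  ∫_0^2 -8*x dx = -16.
Sum: 96/5 + 8 − 16/3 − 16 = 88/15.
So LHS = 88/15.
∫_0^2 v(x) φ(x) dx = ∫_0^2 (2*x^4 - 4*x^3) dx. Term by term:
  ∫_0^2 2*x^4 dx = 64/5;  ∫_0^2 -4*x^3 dx = -16.
Sum: 64/5 − 16 = -16/5.
So RHS = -∫_0^2 v(x) φ(x) dx = 16/5.
LHS − RHS = 8/3 ≠ 0, so the identity fails.
(For a valid weak derivative the identity must hold for EVERY test function, in particular this one. The failure shows v is NOT the weak derivative of u.)
Correct weak derivative would be u'(x) = -2*x - 2.


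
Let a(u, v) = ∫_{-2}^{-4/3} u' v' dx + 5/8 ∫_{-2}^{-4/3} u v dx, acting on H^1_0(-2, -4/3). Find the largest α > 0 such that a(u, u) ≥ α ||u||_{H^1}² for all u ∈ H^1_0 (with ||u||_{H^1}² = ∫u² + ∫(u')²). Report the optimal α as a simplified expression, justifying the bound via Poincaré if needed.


α = (5 + 18*π^2)/(2*(4 + 9*π^2))

Coercivity of a(·,·) on H^1_0(-2, -4/3) means a(u, u) ≥ α ||u||_{H^1}² for every u ∈ H^1_0.
The interval has length L = 2/3, and Poincaré/coercivity depend only on L. Here a(u, u) = ∫(u')² + (5/8)·∫u².
Here 0 < c = 5/8 < 1. The condition a(u,u) ≥ α||u||_{H^1}² reads (1−α)∫(u')² ≥ (α−c)∫u². Any admissible α is ≤ 1 (rapidly oscillating u have ∫u²/∫(u')² → 0), and α = 1 would force 0 ≥ (1−c)∫u², impossible since c < 1; so 1−α > 0. By the sharp Poincaré inequality on H^1_0 of an interval of length L, ∫(u')² ≥ (π/L)²∫u² with equality for the first sine mode sin(π(x−x₀)/L) (x₀ the left endpoint), so the inequality holds for all u iff (1−α)(π/L)² ≥ α − c, i.e. α ≤ ((π/L)² + c)/((π/L)² + 1) = (1 + c(L/π)²)/(1 + (L/π)²). With (π/L)² = 9*π^2/4 and c = 5/8, the largest admissible constant is α = ((π/L)² + c)/((π/L)² + 1).
Simplifying, α = (5 + 18*π^2)/(2*(4 + 9*π^2)).


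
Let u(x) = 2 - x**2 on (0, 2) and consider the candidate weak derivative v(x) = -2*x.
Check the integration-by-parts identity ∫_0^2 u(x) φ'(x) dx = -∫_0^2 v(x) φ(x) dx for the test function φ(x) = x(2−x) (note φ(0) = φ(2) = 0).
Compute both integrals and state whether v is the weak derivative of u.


LHS = 8/3, RHS = 8/3. Yes, v = u' weakly.

u(x) = 2 - x**2, classical derivative u'(x) = -2*x.
φ(x) = x(2−x), so φ'(x) = 2 - 2*x.
Note φ(0) = φ(2) = 0, so the boundary term u·φ vanishes.
LHS = ∫_0^2 u(x) φ'(x) dx = ∫_0^2 (2*x^3 - 2*x^2 - 4*x + 4) dx. Term by term:
  ∫_0^2 2*x^3 dx = 8;  ∫_0^2 -2*x^2 dx = -16/3;  ∫_0^2 -4*x dx = -8;
  ∫_0^2 4 dx = 8.
Sum: 8 − 16/3 − 8 + 8 = 8/3.
So LHS = 8/3.
∫_0^2 v(x) φ(x) dx = ∫_0^2 (2*x^3 - 4*x^2) dx. Term by term:
  ∫_0^2 2*x^3 dx = 8;  ∫_0^2 -4*x^2 dx = -32/3.
Sum: 8 − 32/3 = -8/3.
So RHS = -∫_0^2 v(x) φ(x) dx = 8/3.
LHS = RHS, so the identity holds for this test φ.
Moreover u is smooth here and v(x) = u'(x) = -2*x pointwise, so the identity holds for every test function. Hence v is the weak derivative of u.


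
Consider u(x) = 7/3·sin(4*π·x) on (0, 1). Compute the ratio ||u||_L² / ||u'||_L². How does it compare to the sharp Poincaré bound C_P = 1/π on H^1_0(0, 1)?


||u||_L² / ||u'||_L² = 1/(4*π) < C_P = 1/π.

u(x) = 7/3·sin(4*π·x), so u'(x) = 28*π*cos(4*π*x)/3.
Writing u(x) = A·sin(kπx/L) with A = 7/3 and k = 4, use ∫_0^L sin²(kπx/L) dx = L/2 and ∫_0^L cos²(kπx/L) dx = L/2.
u² = 49/9·sin²(4*π·x) and (u')² = 784*π^2/9·cos²(4*π·x), and each of sin², cos² integrates to L/2 = 1/2 over (0, 1).
∫_0^1 u² dx = 49/18, so ||u||_L² = 7*sqrt(2)/6.
∫_0^1 (u')² dx = 392*π^2/9, so ||u'||_L² = 14*sqrt(2)*π/3.
Ratio ||u||_L² / ||u'||_L² = 1/(4*π).
Sharp Poincaré constant on H^1_0(0, 1) is C_P = L/π = 1/π, achieved by sin(π·x).
This is the k = 4 harmonic; the ratio L/(kπ) is strictly less than C_P = L/π, consistent with the sharp inequality ||u||_L² ≤ C_P ||u'||_L².


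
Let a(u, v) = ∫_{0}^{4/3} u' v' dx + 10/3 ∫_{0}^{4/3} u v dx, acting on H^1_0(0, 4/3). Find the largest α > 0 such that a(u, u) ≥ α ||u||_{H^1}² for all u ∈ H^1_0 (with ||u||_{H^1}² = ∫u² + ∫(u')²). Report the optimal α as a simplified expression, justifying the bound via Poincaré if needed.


α = 1

Coercivity of a(·,·) on H^1_0(0, 4/3) means a(u, u) ≥ α ||u||_{H^1}² for every u ∈ H^1_0.
The interval has length L = 4/3, and Poincaré/coercivity depend only on L. Here a(u, u) = ∫(u')² + (10/3)·∫u².
Here c = 10/3 ≥ 1, so a(u,u) = ∫(u')² + c∫u² ≥ ∫(u')² + ∫u² = ||u||_{H^1}², i.e. α = 1 works. No larger α is possible: a(u,u) ≥ α||u||_{H^1}² means (1−α)∫(u')² ≥ (α−c)∫u², and for the modes u_n = sin(nπ(x−x₀)/L) (x₀ the left endpoint) one has ∫u_n²/∫(u_n')² = (L/(nπ))² → 0, so a(u_n,u_n)/||u_n||_{H^1}² → 1. Hence the optimal constant is α = 1.
Therefore α = 1.


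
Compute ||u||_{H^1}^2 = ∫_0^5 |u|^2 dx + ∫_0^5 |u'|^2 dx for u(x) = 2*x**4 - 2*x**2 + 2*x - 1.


||u||_{H^1}^2 = 13305725/9

The H^1 norm (squared) on an interval (0, L) is
  ||u||_{H^1}^2 = ∫_0^L u(x)^2 dx + ∫_0^L u'(x)^2 dx.
Compute u'(x) = 8*x**3 - 4*x + 2.
Then u(x)^2 = 4*x**8 - 8*x**6 + 8*x**5 - 8*x**3 + 8*x**2 - 4*x + 1 and u'(x)^2 = 64*x**6 - 64*x**4 + 32*x**3 + 16*x**2 - 16*x + 4.
Integrate each monomial from 0 to 5 using ∫_0^5 c·x^n dx = c·5^(n+1)/(n+1):
  ∫_0^5 u(x)^2 dx = ∫_0^5 (4*x^8 - 8*x^6 + 8*x^5 - 8*x^3 + 8*x^2 - 4*x + 1) dx. Term by term:
    ∫_0^5 4*x^8 dx = 7812500/9;  ∫_0^5 -8*x^6 dx = -625000/7;  ∫_0^5 8*x^5 dx = 62500/3;
    ∫_0^5 -8*x^3 dx = -1250;  ∫_0^5 8*x^2 dx = 1000/3;  ∫_0^5 -4*x dx = -50;
    ∫_0^5 1 dx = 5.
  Sum: 7812500/9 − 625000/7 + 62500/3 − 1250 + 1000/3 − 50 + 5 = 50314415/63.
  ∫_0^5 u'(x)^2 dx = ∫_0^5 (64*x^6 - 64*x^4 + 32*x^3 + 16*x^2 - 16*x + 4) dx. Term by term:
    ∫_0^5 64*x^6 dx = 5000000/7;  ∫_0^5 -64*x^4 dx = -40000;  ∫_0^5 32*x^3 dx = 5000;
    ∫_0^5 16*x^2 dx = 2000/3;  ∫_0^5 -16*x dx = -200;  ∫_0^5 4 dx = 20.
  Sum: 5000000/7 − 40000 + 5000 + 2000/3 − 200 + 20 = 14275220/21.
Adding: ||u||_{H^1}^2 = 50314415/63 + 14275220/21 = 13305725/9.


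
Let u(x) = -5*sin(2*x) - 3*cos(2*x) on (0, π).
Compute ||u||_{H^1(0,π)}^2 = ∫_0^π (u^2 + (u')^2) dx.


||u||_{H^1(0,π)}^2 = 85*π

u'(x) = 6*sin(2*x) - 10*cos(2*x).
Expand u² and (u')² and integrate term by term on (0, π), using: for integers n ≥ 1, ∫_0^π sin²(nx) dx = ∫_0^π cos²(nx) dx = π/2; for n ≠ n', ∫_0^π sin(nx)sin(n'x) dx = ∫_0^π cos(nx)cos(n'x) dx = 0; and by product-to-sum, ∫_0^π sin(nx)cos(n'x) dx = ½∫_0^π [sin((n+n')x) + sin((n−n')x)] dx, which is 0 when n+n' is even and 2n/(n²−n'²) when n+n' is odd (it need not vanish on (0, π)).
  u² squared terms: (-5)²·∫sin(2x)² dx = 25·π/2 = 25*π/2;  (-3)²·∫cos(2x)² dx = 9·π/2 = 9*π/2.
  u² cross terms: 2·(-5)·(-3)·∫sin(2x)·cos(2x) dx = 30·(0) = 0.
  So ∫_0^π u² dx = 25*π/2 + 9*π/2 + 0 = 17*π.
  (u')² squared terms: (-10)²·∫cos(2x)² dx = 100·π/2 = 50*π;  (6)²·∫sin(2x)² dx = 36·π/2 = 18*π.
  (u')² cross terms: 2·(-10)·(6)·∫cos(2x)·sin(2x) dx = -120·(0) = 0.
  So ∫_0^π (u')² dx = 50*π + 18*π + 0 = 68*π.
||u||_{H^1}^2 = (17*π) + (68*π) = 85*π.


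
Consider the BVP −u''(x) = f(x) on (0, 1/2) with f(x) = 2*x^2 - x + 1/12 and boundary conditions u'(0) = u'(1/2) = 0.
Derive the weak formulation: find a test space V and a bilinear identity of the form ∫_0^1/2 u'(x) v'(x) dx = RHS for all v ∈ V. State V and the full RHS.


V = H^1(0, 1/2) (no boundary constraint on v; u is determined up to an additive constant); weak form: ∫_0^1/2 u'v' dx = ∫_0^1/2 (2*x^2 - x + 1/12) v dx for all v ∈ V.

Multiply both sides by a test function v and integrate from 0 to 1/2:
  ∫_0^1/2 −u''(x) v(x) dx = ∫_0^1/2 f(x) v(x) dx.
Integrate the LHS by parts once:
  ∫_0^1/2 −u'' v dx = −[u'(x) v(x)]_0^1/2 + ∫_0^1/2 u'(x) v'(x) dx.
Thus ∫_0^1/2 u'(x) v'(x) dx = ∫_0^1/2 f(x) v(x) dx + [u'(x) v(x)]_0^1/2.
Choose V so that boundary terms are either known or forced to vanish.
u has homogeneous Neumann: u'(0) = u'(1/2) = 0. So [u' v]_0^1/2 = 0·v(1/2) − 0·v(0) = 0 for any v; take V = H^1(0, 1/2).
Weak formulation: find u (satisfying any essential BC) such that ∫_0^1/2 u'(x) v'(x) dx = ∫_0^1/2 f v dx for all v ∈ V (homogeneous Neumann, so boundary terms vanish).
Substituting f(x) = 2*x^2 - x + 1/12, the right-hand side is ∫_0^1/2 (2*x^2 - x + 1/12) v dx.
Compatibility check (pure Neumann): taking v ≡ 1 ∈ V gives 0 = ∫_0^1/2 f dx + (0) − (0), i.e. ∫_0^1/2 f dx must equal u'(0) − u'(1/2) = 0. Indeed ∫_0^1/2 (2*x^2 - x + 1/12) dx = 0, so the data are compatible. The solution is then unique only up to an additive constant (fix it e.g. by requiring ∫_0^1/2 u dx = 0).


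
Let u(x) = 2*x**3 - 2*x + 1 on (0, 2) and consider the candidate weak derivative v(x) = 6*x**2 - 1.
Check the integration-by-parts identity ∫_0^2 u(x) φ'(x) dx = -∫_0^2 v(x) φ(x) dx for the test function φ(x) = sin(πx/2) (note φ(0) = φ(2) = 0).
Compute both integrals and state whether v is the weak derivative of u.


LHS = -40/π + 192/π^3, RHS = -44/π + 192/π^3. No, v is not the weak derivative of u.

u(x) = 2*x**3 - 2*x + 1, classical derivative u'(x) = 6*x**2 - 2.
φ(x) = sin(πx/2), so φ'(x) = π*cos(π*x/2)/2.
Note φ(0) = φ(2) = 0, so the boundary term u·φ vanishes.
LHS = ∫_0^2 u(x) φ'(x) dx = ∫_0^2 (π*x^3*cos(π*x/2) - π*x*cos(π*x/2) + π*cos(π*x/2)/2) dx. Term by term:
  ∫_0^2 π*cos(π*x/2)/2 dx = 0;  ∫_0^2 π*x^3*cos(π*x/2) dx = -48/π + 192/π^3;  ∫_0^2 -π*x*cos(π*x/2) dx = 8/π.
Sum: 0 + -48/π + 192/π^3 + 8/π = -40/π + 192/π^3.
So LHS = -40/π + 192/π^3.
∫_0^2 v(x) φ(x) dx = ∫_0^2 (6*x^2*sin(π*x/2) - sin(π*x/2)) dx. Term by term:
  ∫_0^2 -sin(π*x/2) dx = -4/π;  ∫_0^2 6*x^2*sin(π*x/2) dx = -192/π^3 + 48/π.
Sum: -4/π + -192/π^3 + 48/π = -192/π^3 + 44/π.
So RHS = -∫_0^2 v(x) φ(x) dx = -44/π + 192/π^3.
LHS − RHS = 4/π ≠ 0, so the identity fails.
(For a valid weak derivative the identity must hold for EVERY test function, in particular this one. The failure shows v is NOT the weak derivative of u.)
Correct weak derivative would be u'(x) = 6*x**2 - 2.


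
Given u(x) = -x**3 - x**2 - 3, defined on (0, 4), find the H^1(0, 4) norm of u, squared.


||u||_{H^1}^2 = 150260/21

The H^1 norm (squared) on an interval (0, L) is
  ||u||_{H^1}^2 = ∫_0^L u(x)^2 dx + ∫_0^L u'(x)^2 dx.
Compute u'(x) = -3*x**2 - 2*x.
Then u(x)^2 = x**6 + 2*x**5 + x**4 + 6*x**3 + 6*x**2 + 9 and u'(x)^2 = 9*x**4 + 12*x**3 + 4*x**2.
Integrate each monomial from 0 to 4 using ∫_0^4 c·x^n dx = c·4^(n+1)/(n+1):
  ∫_0^4 u(x)^2 dx = ∫_0^4 (x^6 + 2*x^5 + x^4 + 6*x^3 + 6*x^2 + 9) dx. Term by term:
    ∫_0^4 x^6 dx = 16384/7;  ∫_0^4 2*x^5 dx = 4096/3;  ∫_0^4 x^4 dx = 1024/5;
    ∫_0^4 6*x^3 dx = 384;  ∫_0^4 6*x^2 dx = 128;  ∫_0^4 9 dx = 36.
  Sum: 16384/7 + 4096/3 + 1024/5 + 384 + 128 + 36 = 468164/105.
  ∫_0^4 u'(x)^2 dx = ∫_0^4 (9*x^4 + 12*x^3 + 4*x^2) dx. Term by term:
    ∫_0^4 9*x^4 dx = 9216/5;  ∫_0^4 12*x^3 dx = 768;  ∫_0^4 4*x^2 dx = 256/3.
  Sum: 9216/5 + 768 + 256/3 = 40448/15.
Adding: ||u||_{H^1}^2 = 468164/105 + 40448/15 = 150260/21.


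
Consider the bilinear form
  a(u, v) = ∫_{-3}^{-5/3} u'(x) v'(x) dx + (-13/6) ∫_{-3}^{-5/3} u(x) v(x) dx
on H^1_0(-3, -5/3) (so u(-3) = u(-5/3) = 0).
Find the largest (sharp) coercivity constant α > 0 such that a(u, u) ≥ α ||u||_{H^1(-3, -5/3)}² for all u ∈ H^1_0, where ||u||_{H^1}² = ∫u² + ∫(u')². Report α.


α = (-104 + 27*π^2)/(3*(16 + 9*π^2))

Coercivity of a(·,·) on H^1_0(-3, -5/3) means a(u, u) ≥ α ||u||_{H^1}² for every u ∈ H^1_0.
The interval has length L = 4/3, and Poincaré/coercivity depend only on L. Here a(u, u) = ∫(u')² + (-13/6)·∫u².
Here c = -13/6 < 0 with |c| < (π/L)² = 9*π^2/16, so coercivity still holds. The condition a(u,u) ≥ α||u||_{H^1}² reads (1−α)∫(u')² ≥ (α−c)∫u². Any admissible α is ≤ 1 (rapidly oscillating u have ∫u²/∫(u')² → 0), and α = 1 would force 0 ≥ (1−c)∫u², impossible since c < 1; so 1−α > 0. By the sharp Poincaré inequality on H^1_0 of an interval of length L, ∫(u')² ≥ (π/L)²∫u² with equality for the first sine mode sin(π(x−x₀)/L) (x₀ the left endpoint), so the inequality holds for all u iff (1−α)(π/L)² ≥ α − c, i.e. α ≤ ((π/L)² + c)/((π/L)² + 1) = (1 + c(L/π)²)/(1 + (L/π)²). (Direct route, valid since c ≤ 0: Poincaré gives c∫u² ≥ c(L/π)²∫(u')², so a(u,u) ≥ (1 + c(L/π)²)∫(u')², while ||u||_{H^1}² ≤ (1 + (L/π)²)∫(u')²; dividing yields the same α.) With (π/L)² = 9*π^2/16 and c = -13/6, the largest admissible constant is α = ((π/L)² + c)/((π/L)² + 1).
Simplifying, α = (-104 + 27*π^2)/(3*(16 + 9*π^2)).


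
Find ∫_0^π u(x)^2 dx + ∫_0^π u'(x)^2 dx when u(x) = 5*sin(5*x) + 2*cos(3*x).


||u||_{H^1(0,π)}^2 = 345*π

u'(x) = -6*sin(3*x) + 25*cos(5*x).
Expand u² and (u')² and integrate term by term on (0, π), using: for integers n ≥ 1, ∫_0^π sin²(nx) dx = ∫_0^π cos²(nx) dx = π/2; for n ≠ n', ∫_0^π sin(nx)sin(n'x) dx = ∫_0^π cos(nx)cos(n'x) dx = 0; and by product-to-sum, ∫_0^π sin(nx)cos(n'x) dx = ½∫_0^π [sin((n+n')x) + sin((n−n')x)] dx, which is 0 when n+n' is even and 2n/(n²−n'²) when n+n' is odd (it need not vanish on (0, π)).
  u² squared terms: (2)²·∫cos(3x)² dx = 4·π/2 = 2*π;  (5)²·∫sin(5x)² dx = 25·π/2 = 25*π/2.
  u² cross terms: 2·(2)·(5)·∫cos(3x)·sin(5x) dx = 20·(0) = 0.
  So ∫_0^π u² dx = 2*π + 25*π/2 + 0 = 29*π/2.
  (u')² squared terms: (-6)²·∫sin(3x)² dx = 36·π/2 = 18*π;  (25)²·∫cos(5x)² dx = 625·π/2 = 625*π/2.
  (u')² cross terms: 2·(-6)·(25)·∫sin(3x)·cos(5x) dx = -300·(0) = 0.
  So ∫_0^π (u')² dx = 18*π + 625*π/2 + 0 = 661*π/2.
||u||_{H^1}^2 = (29*π/2) + (661*π/2) = 345*π.


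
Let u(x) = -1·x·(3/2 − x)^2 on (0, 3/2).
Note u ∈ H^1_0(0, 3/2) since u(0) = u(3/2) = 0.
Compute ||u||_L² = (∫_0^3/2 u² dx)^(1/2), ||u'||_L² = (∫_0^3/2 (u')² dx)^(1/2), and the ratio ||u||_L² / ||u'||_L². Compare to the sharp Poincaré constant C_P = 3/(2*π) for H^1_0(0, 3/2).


||u||_L² / ||u'||_L² = 3*sqrt(14)/28 < C_P = 3/(2*π).

u(x) = -1·x·(3/2 − x)^2, so u'(x) = -3*x^2 + 6*x - 9/4.
u(x) = -1·x·(3/2 − x)^2 vanishes at x = 0 and x = 3/2, so u ∈ H^1_0(0, 3/2). Differentiate via the product rule and integrate the resulting polynomials term by term.
  ∫_0^3/2 u² dx = ∫_0^3/2 (x^6 - 6*x^5 + 27*x^4/2 - 27*x^3/2 + 81*x^2/16) dx. Term by term:
    ∫_0^3/2 x^6 dx = 2187/896;  ∫_0^3/2 -6*x^5 dx = -729/64;  ∫_0^3/2 27*x^4/2 dx = 6561/320;
    ∫_0^3/2 -27*x^3/2 dx = -2187/128;  ∫_0^3/2 81*x^2/16 dx = 729/128.
  Sum: 2187/896 − 729/64 + 6561/320 − 2187/128 + 729/128 = 729/4480.
  ∫_0^3/2 (u')² dx = ∫_0^3/2 (9*x^4 - 36*x^3 + 99*x^2/2 - 27*x + 81/16) dx. Term by term:
    ∫_0^3/2 9*x^4 dx = 2187/160;  ∫_0^3/2 -36*x^3 dx = -729/16;  ∫_0^3/2 99*x^2/2 dx = 891/16;
    ∫_0^3/2 -27*x dx = -243/8;  ∫_0^3/2 81/16 dx = 243/32.
  Sum: 2187/160 − 729/16 + 891/16 − 243/8 + 243/32 = 81/80.
∫_0^3/2 u² dx = 729/4480, so ||u||_L² = 27*sqrt(70)/560.
∫_0^3/2 (u')² dx = 81/80, so ||u'||_L² = 9*sqrt(5)/20.
Ratio ||u||_L² / ||u'||_L² = 3*sqrt(14)/28.
Sharp Poincaré constant on H^1_0(0, 3/2) is C_P = L/π = 3/(2*π), achieved by sin(2*π/3·x).
A polynomial bump cannot attain the sharp Poincaré constant (only the first sine eigenfunction does), so the ratio is strictly less than C_P, consistent with ||u||_L² ≤ C_P ||u'||_L².


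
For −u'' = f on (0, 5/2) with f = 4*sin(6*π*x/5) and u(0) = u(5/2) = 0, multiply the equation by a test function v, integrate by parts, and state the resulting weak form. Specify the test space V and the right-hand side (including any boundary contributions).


V = H^1_0(0, 5/2) (so v(0) = v(5/2) = 0); weak form: ∫_0^5/2 u'v' dx = ∫_0^5/2 (4*sin(6*π*x/5)) v dx for all v ∈ V.

Multiply both sides by a test function v and integrate from 0 to 5/2:
  ∫_0^5/2 −u''(x) v(x) dx = ∫_0^5/2 f(x) v(x) dx.
Integrate the LHS by parts once:
  ∫_0^5/2 −u'' v dx = −[u'(x) v(x)]_0^5/2 + ∫_0^5/2 u'(x) v'(x) dx.
Thus ∫_0^5/2 u'(x) v'(x) dx = ∫_0^5/2 f(x) v(x) dx + [u'(x) v(x)]_0^5/2.
Choose V so that boundary terms are either known or forced to vanish.
u is Dirichlet: u(0) = u(5/2) = 0. Let V = H^1_0(0, 5/2); then v(0) = v(5/2) = 0, and [u' v]_0^5/2 = 0.
Weak formulation: find u (satisfying any essential BC) such that ∫_0^5/2 u'(x) v'(x) dx = ∫_0^5/2 f v dx for all v ∈ V.
Substituting f(x) = 4*sin(6*π*x/5), the right-hand side is ∫_0^5/2 (4*sin(6*π*x/5)) v dx.


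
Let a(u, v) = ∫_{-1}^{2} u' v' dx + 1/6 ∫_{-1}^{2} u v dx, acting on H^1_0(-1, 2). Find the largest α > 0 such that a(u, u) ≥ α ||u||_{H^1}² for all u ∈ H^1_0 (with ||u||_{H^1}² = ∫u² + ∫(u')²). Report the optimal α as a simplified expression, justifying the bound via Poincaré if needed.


α = (3/2 + π^2)/(9 + π^2)

Coercivity of a(·,·) on H^1_0(-1, 2) means a(u, u) ≥ α ||u||_{H^1}² for every u ∈ H^1_0.
The interval has length L = 3, and Poincaré/coercivity depend only on L. Here a(u, u) = ∫(u')² + (1/6)·∫u².
Here 0 < c = 1/6 < 1. The condition a(u,u) ≥ α||u||_{H^1}² reads (1−α)∫(u')² ≥ (α−c)∫u². Any admissible α is ≤ 1 (rapidly oscillating u have ∫u²/∫(u')² → 0), and α = 1 would force 0 ≥ (1−c)∫u², impossible since c < 1; so 1−α > 0. By the sharp Poincaré inequality on H^1_0 of an interval of length L, ∫(u')² ≥ (π/L)²∫u² with equality for the first sine mode sin(π(x−x₀)/L) (x₀ the left endpoint), so the inequality holds for all u iff (1−α)(π/L)² ≥ α − c, i.e. α ≤ ((π/L)² + c)/((π/L)² + 1) = (1 + c(L/π)²)/(1 + (L/π)²). With (π/L)² = π^2/9 and c = 1/6, the largest admissible constant is α = ((π/L)² + c)/((π/L)² + 1).
Simplifying, α = (3/2 + π^2)/(9 + π^2).


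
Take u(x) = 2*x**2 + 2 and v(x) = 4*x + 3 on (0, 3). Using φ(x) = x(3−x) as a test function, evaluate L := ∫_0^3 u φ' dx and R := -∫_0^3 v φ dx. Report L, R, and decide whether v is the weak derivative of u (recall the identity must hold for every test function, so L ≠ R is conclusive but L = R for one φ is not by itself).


LHS = -27, RHS = -81/2. No, v is not the weak derivative of u.

u(x) = 2*x**2 + 2, classical derivative u'(x) = 4*x.
φ(x) = x(3−x), so φ'(x) = 3 - 2*x.
Note φ(0) = φ(3) = 0, so the boundary term u·φ vanishes.
LHS = ∫_0^3 u(x) φ'(x) dx = ∫_0^3 (-4*x^3 + 6*x^2 - 4*x + 6) dx. Term by term:
  ∫_0^3 -4*x^3 dx = -81;  ∫_0^3 6*x^2 dx = 54;  ∫_0^3 -4*x dx = -18;
  ∫_0^3 6 dx = 18.
Sum: -81 + 54 − 18 + 18 = -27.
So LHS = -27.
∫_0^3 v(x) φ(x) dx = ∫_0^3 (-4*x^3 + 9*x^2 + 9*x) dx. Term by term:
  ∫_0^3 -4*x^3 dx = -81;  ∫_0^3 9*x^2 dx = 81;  ∫_0^3 9*x dx = 81/2.
Sum: -81 + 81 + 81/2 = 81/2.
So RHS = -∫_0^3 v(x) φ(x) dx = -81/2.
LHS − RHS = 27/2 ≠ 0, so the identity fails.
(For a valid weak derivative the identity must hold for EVERY test function, in particular this one. The failure shows v is NOT the weak derivative of u.)
Correct weak derivative would be u'(x) = 4*x.
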